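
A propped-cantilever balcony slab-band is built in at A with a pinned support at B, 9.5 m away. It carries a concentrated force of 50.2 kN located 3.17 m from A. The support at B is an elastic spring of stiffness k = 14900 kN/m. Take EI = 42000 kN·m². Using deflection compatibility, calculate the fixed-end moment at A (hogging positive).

M_A = 89.03 kN·m

Choose R_B as the redundant. The primary structure is the cantilever fixed at A.
Downward deflection at the released point B due to the loads:
  point load 50.2 at a = 3.17: Pa²(3L − a)/(6EI) = 2130/EI
Tip deflection under a unit load at B: L³/(3EI) = 285.8/EI.
With EI = 42000 kN·m²: δ_0 = 0.050706 m and δ_{BB} = 0.006805 m/kN.
Compatibility — the spring shortens by R_B/k under the reaction it provides: δ_0 − R_B·δ_{BB} = R_B/k. With 1/k = 0.000067 m/kN, R_B = δ_0 / (δ_{BB} + 1/k) = 0.050706 / (0.006805 + 0.000067) = 7.379 kN.
Moment equilibrium about A: M_A = Σ(load moments about A) − R_B·L = 159.1 − 7.379×9.5 = 89.03 kN·m.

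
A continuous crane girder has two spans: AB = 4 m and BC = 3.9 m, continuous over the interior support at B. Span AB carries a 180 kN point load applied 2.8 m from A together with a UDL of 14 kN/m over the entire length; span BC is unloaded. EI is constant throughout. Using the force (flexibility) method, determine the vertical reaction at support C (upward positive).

Take M_B as the redundant. Released structure: two simple spans AB and BC with a hinge at B.
Rotations at B on the released spans (each span's end-slope, ×1/EI):
  span AB: point load 180 at a = 2.8: Pab(L + a)/(6LEI) = 171.4/EI
  span AB: UDL 14: wL³/(24EI) = 37.33/EI
  relative rotation θ_0 = (208.7 + 0)/EI = 208.7/EI
A unit hogging moment at B produces rotation L₁/(3EI) + L₂/(3EI) = 2.633/EI.
Slope continuity at B: θ_0 = M_B·2.633/EI, so M_B = 208.7/2.633 = 79.25 kN·m (hogging).
Span BC, ΣM about C: R_B^{BC}·3.9 = 0 + 79.25, so R_B^{BC} = 20.32 kN and R_C = 0 − 20.32 = -20.32 kN.

R_C = -20.32 kN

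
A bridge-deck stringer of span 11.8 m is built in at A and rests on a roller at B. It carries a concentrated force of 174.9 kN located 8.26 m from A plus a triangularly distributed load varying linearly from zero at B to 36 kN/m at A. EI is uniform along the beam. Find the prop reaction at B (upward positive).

Remove the prop at B; the released (primary) structure is a cantilever built in at A.
Downward deflection at the released point B due to the loads:
  point load 174.9 at a = 8.26: Pa²(3L − a)/(6EI) = 53977/EI
  triangular load, peak 36 at the fixed end: w₀L⁴/(30EI) = 23265/EI
  δ_0 = 77242/EI
Tip deflection under a unit load at B: L³/(3EI) = 547.7/EI.
Compatibility at B: δ_0 − R_B·δ_{BB} = 0, so R_B = 77242/547.7 = 141 kN.

R_B = 141 kN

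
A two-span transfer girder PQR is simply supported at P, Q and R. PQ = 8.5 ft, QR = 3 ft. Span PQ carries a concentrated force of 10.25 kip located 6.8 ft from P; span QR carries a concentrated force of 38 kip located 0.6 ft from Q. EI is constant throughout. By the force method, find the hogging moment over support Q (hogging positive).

Insert a hinge at Q; M_Q is the redundant, and each span becomes simply supported.
End slopes at the hinge Q, treating each span as simply supported:
  span PQ: point load 10.25 at a = 6.8: Pab(L + a)/(6LEI) = 35.55/EI
  span QR: point load 38 at a = 0.6: Pab(L + b)/(6LEI) = 16.42/EI
  relative rotation θ_0 = (35.55 + 16.42)/EI = 51.96/EI
A unit hogging moment at Q produces rotation L₁/(3EI) + L₂/(3EI) = 3.833/EI.
Slope continuity at Q: θ_0 = M_Q·3.833/EI, so M_Q = 51.96/3.833 = 13.56 kip·ft (hogging).

M_Q = 13.56 kip·ft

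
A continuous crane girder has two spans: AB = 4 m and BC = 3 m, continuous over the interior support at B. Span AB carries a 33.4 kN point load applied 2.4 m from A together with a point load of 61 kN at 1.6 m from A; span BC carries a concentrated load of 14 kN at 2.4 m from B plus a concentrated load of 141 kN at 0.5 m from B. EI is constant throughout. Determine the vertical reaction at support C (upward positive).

R_C = 13.74 kN

Insert a hinge at B; M_B is the redundant, and each span becomes simply supported.
End slopes at the hinge B, treating each span as simply supported:
  span AB: point load 33.4 at a = 2.4: Pab(L + a)/(6LEI) = 34.2/EI
  span AB: point load 61 at a = 1.6: Pab(L + a)/(6LEI) = 54.66/EI
  span BC: point load 14 at a = 2.4: Pab(L + b)/(6LEI) = 4.032/EI
  span BC: point load 141 at a = 0.5: Pab(L + b)/(6LEI) = 53.85/EI
  relative rotation θ_0 = (88.86 + 57.89)/EI = 146.7/EI
A unit hogging moment at B produces rotation L₁/(3EI) + L₂/(3EI) = 2.333/EI.
Slope continuity at B: θ_0 = M_B·2.333/EI, so M_B = 146.7/2.333 = 62.89 kN·m (hogging).
Span BC, ΣM about C: R_B^{BC}·3 = 360.9 + 62.89, so R_B^{BC} = 141.3 kN and R_C = 155 − 141.3 = 13.74 kN.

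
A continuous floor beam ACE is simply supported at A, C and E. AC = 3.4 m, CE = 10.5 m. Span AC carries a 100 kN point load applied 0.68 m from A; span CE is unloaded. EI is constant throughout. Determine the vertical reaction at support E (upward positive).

R_E = -0.7604 kN

Release continuity at C by inserting a hinge; the redundant is the internal moment M_C. The primary structure is two simply-supported spans AC and CE.
Rotations at C on the released spans (each span's end-slope, ×1/EI):
  span AC: point load 100 at a = 0.68: Pab(L + a)/(6LEI) = 36.99/EI
  relative rotation θ_0 = (36.99 + 0)/EI = 36.99/EI
A unit hogging moment at C produces rotation L₁/(3EI) + L₂/(3EI) = 4.633/EI.
Slope continuity at C: θ_0 = M_C·4.633/EI, so M_C = 36.99/4.633 = 7.984 kN·m (hogging).
Span CE, ΣM about E: R_C^{CE}·10.5 = 0 + 7.984, so R_C^{CE} = 0.7604 kN and R_E = 0 − 0.7604 = -0.7604 kN.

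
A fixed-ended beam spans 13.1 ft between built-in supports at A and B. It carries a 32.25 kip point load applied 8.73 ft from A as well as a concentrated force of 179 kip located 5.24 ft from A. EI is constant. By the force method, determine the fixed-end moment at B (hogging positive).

Release both end moments; the primary structure is a simply-supported span AB with redundants M_A and M_B.
End rotations of the released simple span under the applied load (×1/EI):
  at A: point load 32.25 at a = 8.73: Pab(L + b)/(6LEI) = 273.5/EI
  at B: point load 32.25 at a = 8.73: Pab(L + a)/(6LEI) = 341.7/EI
  at A: point load 179 at a = 5.24: Pab(L + b)/(6LEI) = 1966/EI
  at B: point load 179 at a = 5.24: Pab(L + a)/(6LEI) = 1720/EI
  θ_A0 = 2239/EI,  θ_B0 = 2062/EI
Flexibility coefficients: a unit moment at one end gives L/(3EI) there and L/(6EI) at the far end, so f₁₁ = f₂₂ = 4.367/EI and f₁₂ = f₂₁ = 2.183/EI.
Compatibility — zero rotation at each built-in end:
  4.367 M_A + 2.183 M_B = 2239
  2.183 M_A + 4.367 M_B = 2062
Solving the pair gives M_A = 369 kip·ft and M_B = 287.7 kip·ft (hogging).

M_B = 287.7 kip·ft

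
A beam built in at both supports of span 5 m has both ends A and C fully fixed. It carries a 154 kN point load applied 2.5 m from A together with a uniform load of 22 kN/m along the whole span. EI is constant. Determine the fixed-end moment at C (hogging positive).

M_C = 142.1 kN·m

Take the two fixed-end moments M_A, M_C as redundants; the released structure is the simple span AC.
Simple-span end rotations at A and C under the given loads:
  at A: point load 154 at a = 2.5: Pab(L + b)/(6LEI) = 240.6/EI
  at C: point load 154 at a = 2.5: Pab(L + a)/(6LEI) = 240.6/EI
  at A: UDL 22: wL³/(24EI) = 114.6/EI
  at C: UDL 22: wL³/(24EI) = 114.6/EI
  θ_A0 = 355.2/EI,  θ_C0 = 355.2/EI
Flexibility coefficients: a unit moment at one end gives L/(3EI) there and L/(6EI) at the far end, so f₁₁ = f₂₂ = 1.667/EI and f₁₂ = f₂₁ = 0.8333/EI.
Compatibility — zero rotation at each built-in end:
  1.667 M_A + 0.8333 M_C = 355.2
  0.8333 M_A + 1.667 M_C = 355.2
Solving the pair gives M_A = 142.1 kN·m and M_C = 142.1 kN·m (hogging).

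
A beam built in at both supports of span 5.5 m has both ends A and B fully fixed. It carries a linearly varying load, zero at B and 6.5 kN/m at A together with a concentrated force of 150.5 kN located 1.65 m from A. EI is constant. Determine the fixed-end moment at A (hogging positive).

M_A = 131.5 kN·m

Take the two fixed-end moments M_A, M_B as redundants; the released structure is the simple span AB.
Simple-span end rotations at A and B under the given loads:
  at A: triangular load, peak 6.5: w₀L³/(45EI) = 24.03/EI
  at B: triangular load, peak 6.5: 7w₀L³/(360EI) = 21.03/EI
  at A: point load 150.5 at a = 1.65: Pab(L + b)/(6LEI) = 270.9/EI
  at B: point load 150.5 at a = 1.65: Pab(L + a)/(6LEI) = 207.1/EI
  θ_A0 = 294.9/EI,  θ_B0 = 228.2/EI
Flexibility coefficients: a unit moment at one end gives L/(3EI) there and L/(6EI) at the far end, so f₁₁ = f₂₂ = 1.833/EI and f₁₂ = f₂₁ = 0.9167/EI.
Compatibility — zero rotation at each built-in end:
  1.833 M_A + 0.9167 M_B = 294.9
  0.9167 M_A + 1.833 M_B = 228.2
Solving the pair gives M_A = 131.5 kN·m and M_B = 58.7 kN·m (hogging).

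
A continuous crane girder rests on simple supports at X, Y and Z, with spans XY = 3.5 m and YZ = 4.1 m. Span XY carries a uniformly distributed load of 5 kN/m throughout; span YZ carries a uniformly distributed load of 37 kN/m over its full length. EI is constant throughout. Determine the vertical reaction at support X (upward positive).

R_X = -4.241 kN

Take M_Y as the redundant. Released structure: two simple spans XY and YZ with a hinge at Y.
Rotations at Y on the released spans (each span's end-slope, ×1/EI):
  span XY: UDL 5: wL³/(24EI) = 8.932/EI
  span YZ: UDL 37: wL³/(24EI) = 106.3/EI
  relative rotation θ_0 = (8.932 + 106.3)/EI = 115.2/EI
A unit hogging moment at Y produces rotation L₁/(3EI) + L₂/(3EI) = 2.533/EI.
Slope continuity at Y: θ_0 = M_Y·2.533/EI, so M_Y = 115.2/2.533 = 45.47 kN·m (hogging).
Span XY, ΣM about X with M_Y applied at Y: R_Y^{XY}·3.5 = 30.62 + 45.47, so R_Y^{XY} = 21.74 kN and R_X = 17.5 − 21.74 = -4.241 kN.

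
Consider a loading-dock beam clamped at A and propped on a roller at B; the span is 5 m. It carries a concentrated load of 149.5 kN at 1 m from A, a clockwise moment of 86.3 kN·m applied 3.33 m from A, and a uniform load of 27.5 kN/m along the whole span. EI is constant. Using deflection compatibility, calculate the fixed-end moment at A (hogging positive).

M_A = 164.9 kN·m

Release the roller at B. Primary structure: cantilever fixed at A.
Primary-structure tip deflection at B by superposition:
  point load 149.5 at a = 1: Pa²(3L − a)/(6EI) = 348.8/EI
  clockwise couple 86.3 at a = 3.33: M₀a(2L − a)/(2EI) = 958.4/EI
  UDL 27.5: wL⁴/(8EI) = 2148/EI
  δ_0 = 3456/EI
Tip deflection under a unit load at B: L³/(3EI) = 41.67/EI.
Compatibility at B: δ_0 − R_B·δ_{BB} = 0, so R_B = 3456/41.67 = 82.94 kN.
Moment equilibrium about A: M_A = Σ(load moments about A) − R_B·L = 579.5 − 82.94×5 = 164.9 kN·m.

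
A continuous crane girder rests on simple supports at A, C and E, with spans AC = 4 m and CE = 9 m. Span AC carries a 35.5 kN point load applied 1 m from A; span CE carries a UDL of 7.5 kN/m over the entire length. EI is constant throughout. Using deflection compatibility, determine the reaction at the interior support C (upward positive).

Release continuity at C by inserting a hinge; the redundant is the internal moment M_C. The primary structure is two simply-supported spans AC and CE.
End slopes at the hinge C, treating each span as simply supported:
  span AC: point load 35.5 at a = 1: Pab(L + a)/(6LEI) = 22.19/EI
  span CE: UDL 7.5: wL³/(24EI) = 227.8/EI
  relative rotation θ_0 = (22.19 + 227.8)/EI = 250/EI
A unit hogging moment at C produces rotation L₁/(3EI) + L₂/(3EI) = 4.333/EI.
Slope continuity at C: θ_0 = M_C·4.333/EI, so M_C = 250/4.333 = 57.69 kN·m (hogging).
Span AC, ΣM about A with M_C applied at C: R_C^{AC}·4 = 35.5 + 57.69, so R_C^{AC} = 23.3 kN and R_A = 35.5 − 23.3 = 12.2 kN.
Span CE, ΣM about E: R_C^{CE}·9 = 303.8 + 57.69, so R_C^{CE} = 40.16 kN and R_E = 67.5 − 40.16 = 27.34 kN.
R_C = 23.3 + 40.16 = 63.46 kN.

R_C = 63.46 kN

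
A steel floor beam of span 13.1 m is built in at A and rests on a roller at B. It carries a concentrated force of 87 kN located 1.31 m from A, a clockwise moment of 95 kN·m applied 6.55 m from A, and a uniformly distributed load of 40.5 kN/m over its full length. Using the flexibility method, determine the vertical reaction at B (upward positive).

R_B = 208.4 kN

Take the reaction at B as the redundant and release it; the primary structure is a cantilever fixed at A.
Downward deflection at the released point B due to the loads:
  point load 87 at a = 1.31: Pa²(3L − a)/(6EI) = 945.3/EI
  clockwise couple 95 at a = 6.55: M₀a(2L − a)/(2EI) = 6114/EI
  UDL 40.5: wL⁴/(8EI) = 149091/EI
  δ_0 = 156150/EI
Tip deflection under a unit load at B: L³/(3EI) = 749.4/EI.
The prop prevents deflection at B: R_B = δ_0/δ_{BB} = 156150/749.4 = 208.4 kN.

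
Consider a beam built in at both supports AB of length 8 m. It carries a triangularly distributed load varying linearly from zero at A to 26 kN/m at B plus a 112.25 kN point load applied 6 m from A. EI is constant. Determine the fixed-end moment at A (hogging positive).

M_A = 97.56 kN·m

Take the two fixed-end moments M_A, M_B as redundants; the released structure is the simple span AB.
On the primary (simply-supported) span, the end slopes from the loading are:
  at A: triangular load, peak 26: 7w₀L³/(360EI) = 258.8/EI
  at B: triangular load, peak 26: w₀L³/(45EI) = 295.8/EI
  at A: point load 112.25 at a = 6: Pab(L + b)/(6LEI) = 280.6/EI
  at B: point load 112.25 at a = 6: Pab(L + a)/(6LEI) = 392.9/EI
  θ_A0 = 539.5/EI,  θ_B0 = 688.7/EI
Flexibility coefficients: a unit moment at one end gives L/(3EI) there and L/(6EI) at the far end, so f₁₁ = f₂₂ = 2.667/EI and f₁₂ = f₂₁ = 1.333/EI.
Compatibility — zero rotation at each built-in end:
  2.667 M_A + 1.333 M_B = 539.5
  1.333 M_A + 2.667 M_B = 688.7
Solving the pair gives M_A = 97.56 kN·m and M_B = 209.5 kN·m (hogging).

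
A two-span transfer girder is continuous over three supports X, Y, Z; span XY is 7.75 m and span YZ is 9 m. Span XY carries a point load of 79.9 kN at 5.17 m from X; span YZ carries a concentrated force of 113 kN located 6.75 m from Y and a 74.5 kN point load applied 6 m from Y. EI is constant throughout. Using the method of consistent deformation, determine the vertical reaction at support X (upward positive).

Release continuity at Y by inserting a hinge; the redundant is the internal moment M_Y. The primary structure is two simply-supported spans XY and YZ.
End slopes at the hinge Y, treating each span as simply supported:
  span XY: point load 79.9 at a = 5.17: Pab(L + a)/(6LEI) = 296.1/EI
  span YZ: point load 113 at a = 6.75: Pab(L + b)/(6LEI) = 357.5/EI
  span YZ: point load 74.5 at a = 6: Pab(L + b)/(6LEI) = 298/EI
  relative rotation θ_0 = (296.1 + 655.5)/EI = 951.7/EI
A unit hogging moment at Y produces rotation L₁/(3EI) + L₂/(3EI) = 5.583/EI.
Slope continuity at Y: θ_0 = M_Y·5.583/EI, so M_Y = 951.7/5.583 = 170.4 kN·m (hogging).
Span XY, ΣM about X with M_Y applied at Y: R_Y^{XY}·7.75 = 413.1 + 170.4, so R_Y^{XY} = 75.29 kN and R_X = 79.9 − 75.29 = 4.606 kN.

R_X = 4.606 kN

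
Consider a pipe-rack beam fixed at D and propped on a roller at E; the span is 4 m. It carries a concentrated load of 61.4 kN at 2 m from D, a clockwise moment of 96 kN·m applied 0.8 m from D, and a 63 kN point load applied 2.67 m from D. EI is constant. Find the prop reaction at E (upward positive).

R_E = 64.88 kN

Release the roller at E. Primary structure: cantilever fixed at D.
Free-end deflection of the primary structure under the applied loading (downward +):
  point load 61.4 at a = 2: Pa²(3L − a)/(6EI) = 409.3/EI
  clockwise couple 96 at a = 0.8: M₀a(2L − a)/(2EI) = 276.5/EI
  point load 63 at a = 2.67: Pa²(3L − a)/(6EI) = 698.4/EI
  δ_0 = 1384/EI
Flexibility coefficient — unit upward force at E: δ_{EE} = L³/(3EI) = 21.33/EI.
The prop prevents deflection at E: R_E = δ_0/δ_{EE} = 1384/21.33 = 64.88 kN.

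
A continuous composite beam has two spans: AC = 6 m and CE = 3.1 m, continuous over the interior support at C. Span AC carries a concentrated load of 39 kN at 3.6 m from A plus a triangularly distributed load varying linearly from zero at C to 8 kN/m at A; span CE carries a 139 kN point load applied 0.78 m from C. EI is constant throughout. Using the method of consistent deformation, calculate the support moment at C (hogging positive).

M_C = 64.86 kN·m

Release continuity at C by inserting a hinge; the redundant is the internal moment M_C. The primary structure is two simply-supported spans AC and CE.
Rotations at C on the released spans (each span's end-slope, ×1/EI):
  span AC: point load 39 at a = 3.6: Pab(L + a)/(6LEI) = 89.86/EI
  span AC: triangular load, peak 8: 7w₀L³/(360EI) = 33.6/EI
  span CE: point load 139 at a = 0.78: Pab(L + b)/(6LEI) = 73.3/EI
  relative rotation θ_0 = (123.5 + 73.3)/EI = 196.8/EI
A unit hogging moment at C produces rotation L₁/(3EI) + L₂/(3EI) = 3.033/EI.
Slope continuity at C: θ_0 = M_C·3.033/EI, so M_C = 196.8/3.033 = 64.86 kN·m (hogging).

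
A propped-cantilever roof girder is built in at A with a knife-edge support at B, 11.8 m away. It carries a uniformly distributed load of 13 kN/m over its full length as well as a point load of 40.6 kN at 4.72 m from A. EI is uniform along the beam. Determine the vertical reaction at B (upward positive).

Remove the prop at B; the released (primary) structure is a cantilever built in at A.
Deflection at B on the released cantilever, summing each load's contribution:
  UDL 13: wL⁴/(8EI) = 31505/EI
  point load 40.6 at a = 4.72: Pa²(3L − a)/(6EI) = 4625/EI
  δ_0 = 36130/EI
Tip deflection under a unit load at B: L³/(3EI) = 547.7/EI.
The prop prevents deflection at B: R_B = δ_0/δ_{BB} = 36130/547.7 = 65.97 kN.

R_B = 65.97 kN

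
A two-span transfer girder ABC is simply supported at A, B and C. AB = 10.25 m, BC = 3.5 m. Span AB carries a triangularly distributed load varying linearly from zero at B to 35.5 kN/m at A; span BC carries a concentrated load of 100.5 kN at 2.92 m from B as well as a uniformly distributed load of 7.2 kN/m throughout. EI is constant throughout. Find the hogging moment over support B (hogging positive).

M_B = 172.2 kN·m

Insert a hinge at B; M_B is the redundant, and each span becomes simply supported.
Discontinuity in slope at B on the released structure — sum the simple-span end rotations:
  span AB: triangular load, peak 35.5: 7w₀L³/(360EI) = 743.4/EI
  span BC: point load 100.5 at a = 2.92: Pab(L + b)/(6LEI) = 33.07/EI
  span BC: UDL 7.2: wL³/(24EI) = 12.86/EI
  relative rotation θ_0 = (743.4 + 45.93)/EI = 789.3/EI
A unit hogging moment at B produces rotation L₁/(3EI) + L₂/(3EI) = 4.583/EI.
Compatibility: M_B·(L₁+L₂)/(3EI) = θ_0, giving M_B = 172.2 kN·m (hogging).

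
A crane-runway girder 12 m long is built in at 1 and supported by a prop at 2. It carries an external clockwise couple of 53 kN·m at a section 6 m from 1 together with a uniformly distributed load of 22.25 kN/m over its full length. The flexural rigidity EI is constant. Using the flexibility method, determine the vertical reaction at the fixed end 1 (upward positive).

R_1 = 161.9 kN

Release the roller at 2. Primary structure: cantilever fixed at 1.
Deflection at 2 on the released cantilever, summing each load's contribution:
  clockwise couple 53 at a = 6: M₀a(2L − a)/(2EI) = 2862/EI
  UDL 22.25: wL⁴/(8EI) = 57672/EI
  δ_0 = 60534/EI
Tip deflection under a unit load at 2: L³/(3EI) = 576/EI.
The prop prevents deflection at 2: R_2 = δ_0/δ_{22} = 60534/576 = 105.1 kN.
Vertical equilibrium: R_1 = ΣP − R_2 = 267 − 105.1 = 161.9 kN.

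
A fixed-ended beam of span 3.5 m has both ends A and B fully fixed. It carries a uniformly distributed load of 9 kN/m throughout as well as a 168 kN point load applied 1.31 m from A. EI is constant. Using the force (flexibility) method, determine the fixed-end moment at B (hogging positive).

Take the two fixed-end moments M_A, M_B as redundants; the released structure is the simple span AB.
Simple-span end rotations at A and B under the given loads:
  at A: UDL 9: wL³/(24EI) = 16.08/EI
  at B: UDL 9: wL³/(24EI) = 16.08/EI
  at A: point load 168 at a = 1.31: Pab(L + b)/(6LEI) = 130.6/EI
  at B: point load 168 at a = 1.31: Pab(L + a)/(6LEI) = 110.4/EI
  θ_A0 = 146.7/EI,  θ_B0 = 126.5/EI
Flexibility coefficients: a unit moment at one end gives L/(3EI) there and L/(6EI) at the far end, so f₁₁ = f₂₂ = 1.167/EI and f₁₂ = f₂₁ = 0.5833/EI.
Compatibility — zero rotation at each built-in end:
  1.167 M_A + 0.5833 M_B = 146.7
  0.5833 M_A + 1.167 M_B = 126.5
Solving the pair gives M_A = 95.35 kN·m and M_B = 60.73 kN·m (hogging).

M_B = 60.73 kN·m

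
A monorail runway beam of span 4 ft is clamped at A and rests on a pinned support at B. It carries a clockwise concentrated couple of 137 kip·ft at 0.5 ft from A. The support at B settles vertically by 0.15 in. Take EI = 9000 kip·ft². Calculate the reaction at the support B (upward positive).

Release the roller at B. Primary structure: cantilever fixed at A.
Free-end deflection of the primary structure under the applied loading (downward +):
  clockwise couple 137 at a = 0.5: M₀a(2L − a)/(2EI) = 256.9/EI
Flexibility coefficient — unit upward force at B: δ_{BB} = L³/(3EI) = 21.33/EI.
With EI = 9000 kip·ft²: δ_0 = 0.028542 ft and δ_{BB} = 0.00237 ft/kip.
Compatibility — the beam at B must follow the support down by 0.0125 ft: δ_0 − R_B·δ_{BB} = 0.0125, so R_B = (0.028542 − 0.0125)/0.00237 = 6.768 kip.

R_B = 6.768 kip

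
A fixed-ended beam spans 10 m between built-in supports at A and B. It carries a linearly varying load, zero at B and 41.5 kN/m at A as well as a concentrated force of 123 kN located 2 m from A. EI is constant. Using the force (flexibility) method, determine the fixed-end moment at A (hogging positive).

M_A = 364.9 kN·m

Release both end moments; the primary structure is a simply-supported span AB with redundants M_A and M_B.
Simple-span end rotations at A and B under the given loads:
  at A: triangular load, peak 41.5: w₀L³/(45EI) = 922.2/EI
  at B: triangular load, peak 41.5: 7w₀L³/(360EI) = 806.9/EI
  at A: point load 123 at a = 2: Pab(L + b)/(6LEI) = 590.4/EI
  at B: point load 123 at a = 2: Pab(L + a)/(6LEI) = 393.6/EI
  θ_A0 = 1513/EI,  θ_B0 = 1201/EI
Flexibility coefficients: a unit moment at one end gives L/(3EI) there and L/(6EI) at the far end, so f₁₁ = f₂₂ = 3.333/EI and f₁₂ = f₂₁ = 1.667/EI.
Compatibility — zero rotation at each built-in end:
  3.333 M_A + 1.667 M_B = 1513
  1.667 M_A + 3.333 M_B = 1201
Solving the pair gives M_A = 364.9 kN·m and M_B = 177.7 kN·m (hogging).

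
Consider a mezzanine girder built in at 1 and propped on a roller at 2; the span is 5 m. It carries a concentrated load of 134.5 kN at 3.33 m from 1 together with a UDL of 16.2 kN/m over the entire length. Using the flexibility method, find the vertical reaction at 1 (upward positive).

R_1 = 115.5 kN

Choose R_2 as the redundant. The primary structure is the cantilever fixed at 1.
Downward deflection at the released point 2 due to the loads:
  point load 134.5 at a = 3.33: Pa²(3L − a)/(6EI) = 2901/EI
  UDL 16.2: wL⁴/(8EI) = 1266/EI
  δ_0 = 4167/EI
Flexibility coefficient — unit upward force at 2: δ_{22} = L³/(3EI) = 41.67/EI.
The prop prevents deflection at 2: R_2 = δ_0/δ_{22} = 4167/41.67 = 100 kN.
Vertical equilibrium: R_1 = ΣP − R_2 = 215.5 − 100 = 115.5 kN.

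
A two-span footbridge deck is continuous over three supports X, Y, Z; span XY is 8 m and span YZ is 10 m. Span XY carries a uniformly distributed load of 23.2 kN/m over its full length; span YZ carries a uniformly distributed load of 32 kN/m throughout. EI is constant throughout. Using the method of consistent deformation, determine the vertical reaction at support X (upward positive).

Take M_Y as the redundant. Released structure: two simple spans XY and YZ with a hinge at Y.
Discontinuity in slope at Y on the released structure — sum the simple-span end rotations:
  span XY: UDL 23.2: wL³/(24EI) = 494.9/EI
  span YZ: UDL 32: wL³/(24EI) = 1333/EI
  relative rotation θ_0 = (494.9 + 1333)/EI = 1828/EI
A unit hogging moment at Y produces rotation L₁/(3EI) + L₂/(3EI) = 6/EI.
Compatibility: M_Y·(L₁+L₂)/(3EI) = θ_0, giving M_Y = 304.7 kN·m (hogging).
Span XY, ΣM about X with M_Y applied at Y: R_Y^{XY}·8 = 742.4 + 304.7, so R_Y^{XY} = 130.9 kN and R_X = 185.6 − 130.9 = 54.71 kN.

R_X = 54.71 kN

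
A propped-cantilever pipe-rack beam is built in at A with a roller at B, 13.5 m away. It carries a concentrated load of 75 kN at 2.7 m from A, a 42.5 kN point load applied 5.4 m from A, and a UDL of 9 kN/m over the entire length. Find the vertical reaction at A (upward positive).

Take the reaction at B as the redundant and release it; the primary structure is a cantilever fixed at A.
Deflection at B on the released cantilever, summing each load's contribution:
  point load 75 at a = 2.7: Pa²(3L − a)/(6EI) = 3445/EI
  point load 42.5 at a = 5.4: Pa²(3L − a)/(6EI) = 7250/EI
  UDL 9: wL⁴/(8EI) = 37367/EI
  δ_0 = 48061/EI
Flexibility coefficient — unit upward force at B: δ_{BB} = L³/(3EI) = 820.1/EI.
The prop prevents deflection at B: R_B = δ_0/δ_{BB} = 48061/820.1 = 58.6 kN.
Vertical equilibrium: R_A = ΣP − R_B = 239 − 58.6 = 180.4 kN.

R_A = 180.4 kN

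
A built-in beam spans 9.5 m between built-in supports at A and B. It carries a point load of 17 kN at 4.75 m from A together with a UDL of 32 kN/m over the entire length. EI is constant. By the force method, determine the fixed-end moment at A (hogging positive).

Take the two fixed-end moments M_A, M_B as redundants; the released structure is the simple span AB.
End rotations of the released simple span under the applied load (×1/EI):
  at A: point load 17 at a = 4.75: Pab(L + b)/(6LEI) = 95.89/EI
  at B: point load 17 at a = 4.75: Pab(L + a)/(6LEI) = 95.89/EI
  at A: UDL 32: wL³/(24EI) = 1143/EI
  at B: UDL 32: wL³/(24EI) = 1143/EI
  θ_A0 = 1239/EI,  θ_B0 = 1239/EI
Flexibility coefficients: a unit moment at one end gives L/(3EI) there and L/(6EI) at the far end, so f₁₁ = f₂₂ = 3.167/EI and f₁₂ = f₂₁ = 1.583/EI.
Compatibility — zero rotation at each built-in end:
  3.167 M_A + 1.583 M_B = 1239
  1.583 M_A + 3.167 M_B = 1239
Solving the pair gives M_A = 260.9 kN·m and M_B = 260.9 kN·m (hogging).

M_A = 260.9 kN·m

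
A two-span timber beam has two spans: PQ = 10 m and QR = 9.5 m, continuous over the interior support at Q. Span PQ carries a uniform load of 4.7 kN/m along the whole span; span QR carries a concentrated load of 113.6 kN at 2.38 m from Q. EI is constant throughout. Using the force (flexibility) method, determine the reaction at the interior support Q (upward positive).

R_Q = 132.5 kN

Release continuity at Q by inserting a hinge; the redundant is the internal moment M_Q. The primary structure is two simply-supported spans PQ and QR.
Discontinuity in slope at Q on the released structure — sum the simple-span end rotations:
  span PQ: UDL 4.7: wL³/(24EI) = 195.8/EI
  span QR: point load 113.6 at a = 2.38: Pab(L + b)/(6LEI) = 561.3/EI
  relative rotation θ_0 = (195.8 + 561.3)/EI = 757.1/EI
A unit hogging moment at Q produces rotation L₁/(3EI) + L₂/(3EI) = 6.5/EI.
Slope continuity at Q: θ_0 = M_Q·6.5/EI, so M_Q = 757.1/6.5 = 116.5 kN·m (hogging).
Span PQ, ΣM about P with M_Q applied at Q: R_Q^{PQ}·10 = 235 + 116.5, so R_Q^{PQ} = 35.15 kN and R_P = 47 − 35.15 = 11.85 kN.
Span QR, ΣM about R: R_Q^{QR}·9.5 = 808.8 + 116.5, so R_Q^{QR} = 97.4 kN and R_R = 113.6 − 97.4 = 16.2 kN.
R_Q = 35.15 + 97.4 = 132.5 kN.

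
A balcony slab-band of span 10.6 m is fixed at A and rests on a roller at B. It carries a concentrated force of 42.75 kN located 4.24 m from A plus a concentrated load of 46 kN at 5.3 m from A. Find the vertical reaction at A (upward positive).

R_A = 65.48 kN

Take the reaction at B as the redundant and release it; the primary structure is a cantilever fixed at A.
Primary-structure tip deflection at B by superposition:
  point load 42.75 at a = 4.24: Pa²(3L − a)/(6EI) = 3530/EI
  point load 46 at a = 5.3: Pa²(3L − a)/(6EI) = 5707/EI
  δ_0 = 9237/EI
Tip deflection under a unit load at B: L³/(3EI) = 397/EI.
Compatibility at B: δ_0 − R_B·δ_{BB} = 0, so R_B = 9237/397 = 23.27 kN.
Vertical equilibrium: R_A = ΣP − R_B = 88.75 − 23.27 = 65.48 kN.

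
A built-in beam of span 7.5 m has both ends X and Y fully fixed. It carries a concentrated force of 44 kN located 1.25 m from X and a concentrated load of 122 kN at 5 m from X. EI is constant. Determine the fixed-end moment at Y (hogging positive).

Release both end moments; the primary structure is a simply-supported span XY with redundants M_X and M_Y.
End rotations of the released simple span under the applied load (×1/EI):
  at X: point load 44 at a = 1.25: Pab(L + b)/(6LEI) = 105/EI
  at Y: point load 44 at a = 1.25: Pab(L + a)/(6LEI) = 66.84/EI
  at X: point load 122 at a = 5: Pab(L + b)/(6LEI) = 338.9/EI
  at Y: point load 122 at a = 5: Pab(L + a)/(6LEI) = 423.6/EI
  θ_X0 = 443.9/EI,  θ_Y0 = 490.5/EI
Flexibility coefficients: a unit moment at one end gives L/(3EI) there and L/(6EI) at the far end, so f₁₁ = f₂₂ = 2.5/EI and f₁₂ = f₂₁ = 1.25/EI.
Compatibility — zero rotation at each built-in end:
  2.5 M_X + 1.25 M_Y = 443.9
  1.25 M_X + 2.5 M_Y = 490.5
Solving the pair gives M_X = 106 kN·m and M_Y = 143.2 kN·m (hogging).

M_Y = 143.2 kN·m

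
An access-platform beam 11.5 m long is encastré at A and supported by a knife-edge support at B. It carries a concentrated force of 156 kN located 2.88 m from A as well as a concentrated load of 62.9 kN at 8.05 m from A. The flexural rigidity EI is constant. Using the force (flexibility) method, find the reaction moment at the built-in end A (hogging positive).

M_A = 393.3 kN·m

Choose R_B as the redundant. The primary structure is the cantilever fixed at A.
Primary-structure tip deflection at B by superposition:
  point load 156 at a = 2.88: Pa²(3L − a)/(6EI) = 6819/EI
  point load 62.9 at a = 8.05: Pa²(3L − a)/(6EI) = 17969/EI
  δ_0 = 24788/EI
Tip deflection under a unit load at B: L³/(3EI) = 507/EI.
Compatibility at B: δ_0 − R_B·δ_{BB} = 0, so R_B = 24788/507 = 48.89 kN.
Moment equilibrium about A: M_A = Σ(load moments about A) − R_B·L = 955.6 − 48.89×11.5 = 393.3 kN·m.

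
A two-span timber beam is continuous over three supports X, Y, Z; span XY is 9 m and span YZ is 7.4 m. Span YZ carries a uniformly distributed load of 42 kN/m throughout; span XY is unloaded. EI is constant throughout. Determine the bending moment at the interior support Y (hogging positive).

Insert a hinge at Y; M_Y is the redundant, and each span becomes simply supported.
Discontinuity in slope at Y on the released structure — sum the simple-span end rotations:
  span YZ: UDL 42: wL³/(24EI) = 709.1/EI
  relative rotation θ_0 = (0 + 709.1)/EI = 709.1/EI
A unit hogging moment at Y produces rotation L₁/(3EI) + L₂/(3EI) = 5.467/EI.
Compatibility: M_Y·(L₁+L₂)/(3EI) = θ_0, giving M_Y = 129.7 kN·m (hogging).

M_Y = 129.7 kN·m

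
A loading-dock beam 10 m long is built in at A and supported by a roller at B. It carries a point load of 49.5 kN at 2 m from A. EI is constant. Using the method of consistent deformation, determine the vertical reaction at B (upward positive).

Choose R_B as the redundant. The primary structure is the cantilever fixed at A.
Free-end deflection of the primary structure under the applied loading (downward +):
  point load 49.5 at a = 2: Pa²(3L − a)/(6EI) = 924/EI
Flexibility coefficient — unit upward force at B: δ_{BB} = L³/(3EI) = 333.3/EI.
Compatibility at B: δ_0 − R_B·δ_{BB} = 0, so R_B = 924/333.3 = 2.772 kN.

R_B = 2.772 kN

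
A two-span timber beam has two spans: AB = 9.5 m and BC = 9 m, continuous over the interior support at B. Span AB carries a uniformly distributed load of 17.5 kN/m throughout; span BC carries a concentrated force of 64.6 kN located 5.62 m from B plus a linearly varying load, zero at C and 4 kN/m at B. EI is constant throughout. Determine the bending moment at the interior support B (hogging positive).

M_B = 157.5 kN·m

Take M_B as the redundant. Released structure: two simple spans AB and BC with a hinge at B.
End slopes at the hinge B, treating each span as simply supported:
  span AB: UDL 17.5: wL³/(24EI) = 625.2/EI
  span BC: point load 64.6 at a = 5.62: Pab(L + b)/(6LEI) = 281.3/EI
  span BC: triangular load, peak 4: w₀L³/(45EI) = 64.8/EI
  relative rotation θ_0 = (625.2 + 346.1)/EI = 971.3/EI
A unit hogging moment at B produces rotation L₁/(3EI) + L₂/(3EI) = 6.167/EI.
Compatibility: M_B·(L₁+L₂)/(3EI) = θ_0, giving M_B = 157.5 kN·m (hogging).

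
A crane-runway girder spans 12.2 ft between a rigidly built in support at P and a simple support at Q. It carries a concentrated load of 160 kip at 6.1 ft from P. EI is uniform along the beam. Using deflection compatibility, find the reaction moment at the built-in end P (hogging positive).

Release the roller at Q. Primary structure: cantilever fixed at P.
Primary-structure tip deflection at Q by superposition:
  point load 160 at a = 6.1: Pa²(3L − a)/(6EI) = 30264/EI
Flexibility coefficient — unit upward force at Q: δ_{QQ} = L³/(3EI) = 605.3/EI.
Compatibility at Q: δ_0 − R_Q·δ_{QQ} = 0, so R_Q = 30264/605.3 = 50 kip.
Moment equilibrium about P: M_P = Σ(load moments about P) − R_Q·L = 976 − 50×12.2 = 366 kip·ft.

M_P = 366 kip·ft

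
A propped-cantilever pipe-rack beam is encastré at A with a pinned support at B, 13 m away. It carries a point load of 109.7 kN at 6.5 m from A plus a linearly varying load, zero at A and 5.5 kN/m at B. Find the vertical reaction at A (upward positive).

R_A = 91.51 kN

Choose R_B as the redundant. The primary structure is the cantilever fixed at A.
Primary-structure tip deflection at B by superposition:
  point load 109.7 at a = 6.5: Pa²(3L − a)/(6EI) = 25105/EI
  triangular load, peak 5.5 at the free end: 11w₀L⁴/(120EI) = 14400/EI
  δ_0 = 39505/EI
Tip deflection under a unit load at B: L³/(3EI) = 732.3/EI.
Compatibility at B: δ_0 − R_B·δ_{BB} = 0, so R_B = 39505/732.3 = 53.94 kN.
Vertical equilibrium: R_A = ΣP − R_B = 145.4 − 53.94 = 91.51 kN.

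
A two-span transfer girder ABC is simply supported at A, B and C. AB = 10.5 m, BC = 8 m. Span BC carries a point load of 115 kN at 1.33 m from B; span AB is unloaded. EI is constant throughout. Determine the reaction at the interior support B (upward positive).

Insert a hinge at B; M_B is the redundant, and each span becomes simply supported.
Rotations at B on the released spans (each span's end-slope, ×1/EI):
  span BC: point load 115 at a = 1.33: Pab(L + b)/(6LEI) = 311.8/EI
  relative rotation θ_0 = (0 + 311.8)/EI = 311.8/EI
A unit hogging moment at B produces rotation L₁/(3EI) + L₂/(3EI) = 6.167/EI.
Compatibility: M_B·(L₁+L₂)/(3EI) = θ_0, giving M_B = 50.56 kN·m (hogging).
Span AB, ΣM about A with M_B applied at B: R_B^{AB}·10.5 = 0 + 50.56, so R_B^{AB} = 4.815 kN and R_A = 0 − 4.815 = -4.815 kN.
Span BC, ΣM about C: R_B^{BC}·8 = 767 + 50.56, so R_B^{BC} = 102.2 kN and R_C = 115 − 102.2 = 12.8 kN.
R_B = 4.815 + 102.2 = 107 kN.

R_B = 107 kN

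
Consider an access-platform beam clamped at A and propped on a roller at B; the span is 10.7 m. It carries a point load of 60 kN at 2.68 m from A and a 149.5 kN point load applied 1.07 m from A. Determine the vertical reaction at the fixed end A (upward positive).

Choose R_B as the redundant. The primary structure is the cantilever fixed at A.
Free-end deflection of the primary structure under the applied loading (downward +):
  point load 60 at a = 2.68: Pa²(3L − a)/(6EI) = 2113/EI
  point load 149.5 at a = 1.07: Pa²(3L − a)/(6EI) = 885.2/EI
  δ_0 = 2998/EI
Flexibility coefficient — unit upward force at B: δ_{BB} = L³/(3EI) = 408.3/EI.
Compatibility at B: δ_0 − R_B·δ_{BB} = 0, so R_B = 2998/408.3 = 7.342 kN.
Vertical equilibrium: R_A = ΣP − R_B = 209.5 − 7.342 = 202.2 kN.

R_A = 202.2 kN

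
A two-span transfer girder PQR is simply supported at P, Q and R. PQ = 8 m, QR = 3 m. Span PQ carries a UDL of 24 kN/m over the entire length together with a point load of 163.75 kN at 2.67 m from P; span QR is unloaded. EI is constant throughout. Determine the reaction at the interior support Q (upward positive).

R_Q = 279.4 kN

Insert a hinge at Q; M_Q is the redundant, and each span becomes simply supported.
End slopes at the hinge Q, treating each span as simply supported:
  span PQ: UDL 24: wL³/(24EI) = 512/EI
  span PQ: point load 163.75 at a = 2.67: Pab(L + a)/(6LEI) = 518/EI
  relative rotation θ_0 = (1030 + 0)/EI = 1030/EI
A unit hogging moment at Q produces rotation L₁/(3EI) + L₂/(3EI) = 3.667/EI.
Compatibility: M_Q·(L₁+L₂)/(3EI) = θ_0, giving M_Q = 280.9 kN·m (hogging).
Span PQ, ΣM about P with M_Q applied at Q: R_Q^{PQ}·8 = 1205 + 280.9, so R_Q^{PQ} = 185.8 kN and R_P = 355.8 − 185.8 = 170 kN.
Span QR, ΣM about R: R_Q^{QR}·3 = 0 + 280.9, so R_Q^{QR} = 93.64 kN and R_R = 0 − 93.64 = -93.64 kN.
R_Q = 185.8 + 93.64 = 279.4 kN.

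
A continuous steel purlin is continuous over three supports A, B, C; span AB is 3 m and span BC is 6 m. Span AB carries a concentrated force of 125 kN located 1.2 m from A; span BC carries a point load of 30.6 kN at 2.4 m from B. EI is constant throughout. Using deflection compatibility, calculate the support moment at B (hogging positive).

M_B = 44.5 kN·m

Release continuity at B by inserting a hinge; the redundant is the internal moment M_B. The primary structure is two simply-supported spans AB and BC.
Discontinuity in slope at B on the released structure — sum the simple-span end rotations:
  span AB: point load 125 at a = 1.2: Pab(L + a)/(6LEI) = 63/EI
  span BC: point load 30.6 at a = 2.4: Pab(L + b)/(6LEI) = 70.5/EI
  relative rotation θ_0 = (63 + 70.5)/EI = 133.5/EI
A unit hogging moment at B produces rotation L₁/(3EI) + L₂/(3EI) = 3/EI.
Slope continuity at B: θ_0 = M_B·3/EI, so M_B = 133.5/3 = 44.5 kN·m (hogging).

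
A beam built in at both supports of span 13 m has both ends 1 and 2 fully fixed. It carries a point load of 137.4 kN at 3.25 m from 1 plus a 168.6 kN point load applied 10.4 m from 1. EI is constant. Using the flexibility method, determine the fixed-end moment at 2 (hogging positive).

Take the two fixed-end moments M_1, M_2 as redundants; the released structure is the simple span 12.
On the primary (simply-supported) span, the end slopes from the loading are:
  at 1: point load 137.4 at a = 3.25: Pab(L + b)/(6LEI) = 1270/EI
  at 2: point load 137.4 at a = 3.25: Pab(L + a)/(6LEI) = 907.1/EI
  at 1: point load 168.6 at a = 10.4: Pab(L + b)/(6LEI) = 911.8/EI
  at 2: point load 168.6 at a = 10.4: Pab(L + a)/(6LEI) = 1368/EI
  θ_10 = 2182/EI,  θ_20 = 2275/EI
Flexibility coefficients: a unit moment at one end gives L/(3EI) there and L/(6EI) at the far end, so f₁₁ = f₂₂ = 4.333/EI and f₁₂ = f₂₁ = 2.167/EI.
Compatibility — zero rotation at each built-in end:
  4.333 M_1 + 2.167 M_2 = 2182
  2.167 M_1 + 4.333 M_2 = 2275
Solving the pair gives M_1 = 321.3 kN·m and M_2 = 364.3 kN·m (hogging).

M_2 = 364.3 kN·m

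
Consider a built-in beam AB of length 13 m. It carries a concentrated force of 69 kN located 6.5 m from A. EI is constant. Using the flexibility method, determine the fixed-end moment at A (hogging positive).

Take the two fixed-end moments M_A, M_B as redundants; the released structure is the simple span AB.
On the primary (simply-supported) span, the end slopes from the loading are:
  at A: point load 69 at a = 6.5: Pab(L + b)/(6LEI) = 728.8/EI
  at B: point load 69 at a = 6.5: Pab(L + a)/(6LEI) = 728.8/EI
  θ_A0 = 728.8/EI,  θ_B0 = 728.8/EI
Flexibility coefficients: a unit moment at one end gives L/(3EI) there and L/(6EI) at the far end, so f₁₁ = f₂₂ = 4.333/EI and f₁₂ = f₂₁ = 2.167/EI.
Compatibility — zero rotation at each built-in end:
  4.333 M_A + 2.167 M_B = 728.8
  2.167 M_A + 4.333 M_B = 728.8
Solving the pair gives M_A = 112.1 kN·m and M_B = 112.1 kN·m (hogging).

M_A = 112.1 kN·m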